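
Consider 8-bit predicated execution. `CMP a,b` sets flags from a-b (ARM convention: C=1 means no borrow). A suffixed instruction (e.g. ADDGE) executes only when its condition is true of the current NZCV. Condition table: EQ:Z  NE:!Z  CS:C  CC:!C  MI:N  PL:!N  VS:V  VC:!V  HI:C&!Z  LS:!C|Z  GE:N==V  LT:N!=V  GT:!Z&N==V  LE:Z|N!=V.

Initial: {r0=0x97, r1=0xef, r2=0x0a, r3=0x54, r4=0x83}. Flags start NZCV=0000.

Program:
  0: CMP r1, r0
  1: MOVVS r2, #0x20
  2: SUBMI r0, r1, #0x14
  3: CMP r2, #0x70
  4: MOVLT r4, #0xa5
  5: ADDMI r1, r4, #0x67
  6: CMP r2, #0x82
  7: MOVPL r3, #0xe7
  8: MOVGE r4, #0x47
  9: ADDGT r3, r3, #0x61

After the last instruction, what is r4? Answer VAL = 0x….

VAL = 0x47

[0] flags=0010 → (cmp)
[1] flags=0010 VS?F → skip
[2] flags=0010 MI?F → skip
[3] flags=1000 → (cmp)
[4] flags=1000 LT?T → r4=0xa5
[5] flags=1000 MI?T → r1=0x0c
[6] flags=1001 → (cmp)
[7] flags=1001 PL?F → skip
[8] flags=1001 GE?T → r4=0x47
[9] flags=1001 GT?T → r3=0xb5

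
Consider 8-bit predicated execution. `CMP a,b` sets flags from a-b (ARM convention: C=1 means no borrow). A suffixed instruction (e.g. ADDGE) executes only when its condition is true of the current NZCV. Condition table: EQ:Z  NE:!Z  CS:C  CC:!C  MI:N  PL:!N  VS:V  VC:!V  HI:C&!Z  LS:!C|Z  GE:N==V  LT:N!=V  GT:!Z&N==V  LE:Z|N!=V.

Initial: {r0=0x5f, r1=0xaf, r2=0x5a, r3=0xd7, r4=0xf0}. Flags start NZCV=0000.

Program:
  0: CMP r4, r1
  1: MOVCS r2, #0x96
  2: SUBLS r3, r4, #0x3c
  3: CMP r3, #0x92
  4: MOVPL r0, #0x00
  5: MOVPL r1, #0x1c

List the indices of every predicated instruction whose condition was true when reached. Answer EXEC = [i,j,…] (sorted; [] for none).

EXEC = [1,4,5]

0: ✓ CMP  NZCV=0010
1: ✓ MOVCS  r2←0x96
2: · SUBLS
3: ✓ CMP  NZCV=0010
4: ✓ MOVPL  r0←0x00
5: ✓ MOVPL  r1←0x1c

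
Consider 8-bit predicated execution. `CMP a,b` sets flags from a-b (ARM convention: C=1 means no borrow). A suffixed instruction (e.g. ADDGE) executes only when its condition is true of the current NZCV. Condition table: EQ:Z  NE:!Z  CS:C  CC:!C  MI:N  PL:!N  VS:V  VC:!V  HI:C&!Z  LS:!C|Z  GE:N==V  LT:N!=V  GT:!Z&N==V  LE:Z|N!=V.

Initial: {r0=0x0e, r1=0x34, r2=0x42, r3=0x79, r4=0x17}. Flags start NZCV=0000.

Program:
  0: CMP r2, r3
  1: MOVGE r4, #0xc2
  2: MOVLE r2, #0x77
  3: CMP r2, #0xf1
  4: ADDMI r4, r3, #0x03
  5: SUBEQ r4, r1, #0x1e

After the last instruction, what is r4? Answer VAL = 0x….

VAL = 0x7c

[0] flags=1000 → (cmp)
[1] flags=1000 GE?F → skip
[2] flags=1000 LE?T → r2=0x77
[3] flags=1001 → (cmp)
[4] flags=1001 MI?T → r4=0x7c
[5] flags=1001 EQ?F → skip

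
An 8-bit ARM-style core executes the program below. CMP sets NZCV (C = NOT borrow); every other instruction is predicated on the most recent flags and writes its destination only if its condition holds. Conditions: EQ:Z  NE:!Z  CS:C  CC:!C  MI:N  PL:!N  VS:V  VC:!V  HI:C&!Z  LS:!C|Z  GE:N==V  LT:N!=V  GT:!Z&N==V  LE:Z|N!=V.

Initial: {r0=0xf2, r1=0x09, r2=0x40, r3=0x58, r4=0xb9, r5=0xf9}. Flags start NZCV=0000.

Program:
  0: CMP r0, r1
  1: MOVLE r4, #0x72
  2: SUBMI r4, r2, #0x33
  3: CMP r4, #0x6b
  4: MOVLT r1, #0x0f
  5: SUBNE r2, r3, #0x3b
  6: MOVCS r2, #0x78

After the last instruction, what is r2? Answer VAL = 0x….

[0] flags=1010 → (cmp)
[1] flags=1010 LE?T → r4=0x72
[2] flags=1010 MI?T → r4=0x0d
[3] flags=1000 → (cmp)
[4] flags=1000 LT?T → r1=0x0f
[5] flags=1000 NE?T → r2=0x1d
[6] flags=1000 CS?F → skip

VAL = 0x1d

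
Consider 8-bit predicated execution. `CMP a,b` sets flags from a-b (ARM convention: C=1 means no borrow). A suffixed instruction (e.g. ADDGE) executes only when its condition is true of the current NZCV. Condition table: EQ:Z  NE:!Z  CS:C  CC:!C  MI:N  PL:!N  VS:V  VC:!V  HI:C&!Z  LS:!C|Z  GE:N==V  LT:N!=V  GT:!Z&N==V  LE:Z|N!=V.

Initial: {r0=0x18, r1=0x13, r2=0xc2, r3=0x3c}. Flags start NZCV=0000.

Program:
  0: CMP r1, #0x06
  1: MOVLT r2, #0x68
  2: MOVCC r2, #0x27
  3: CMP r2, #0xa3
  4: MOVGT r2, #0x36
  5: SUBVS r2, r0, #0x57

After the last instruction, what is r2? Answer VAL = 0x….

VAL = 0x36

0: ✓ CMP  NZCV=0010
1: · MOVLT
2: · MOVCC
3: ✓ CMP  NZCV=0010
4: ✓ MOVGT  r2←0x36
5: · SUBVS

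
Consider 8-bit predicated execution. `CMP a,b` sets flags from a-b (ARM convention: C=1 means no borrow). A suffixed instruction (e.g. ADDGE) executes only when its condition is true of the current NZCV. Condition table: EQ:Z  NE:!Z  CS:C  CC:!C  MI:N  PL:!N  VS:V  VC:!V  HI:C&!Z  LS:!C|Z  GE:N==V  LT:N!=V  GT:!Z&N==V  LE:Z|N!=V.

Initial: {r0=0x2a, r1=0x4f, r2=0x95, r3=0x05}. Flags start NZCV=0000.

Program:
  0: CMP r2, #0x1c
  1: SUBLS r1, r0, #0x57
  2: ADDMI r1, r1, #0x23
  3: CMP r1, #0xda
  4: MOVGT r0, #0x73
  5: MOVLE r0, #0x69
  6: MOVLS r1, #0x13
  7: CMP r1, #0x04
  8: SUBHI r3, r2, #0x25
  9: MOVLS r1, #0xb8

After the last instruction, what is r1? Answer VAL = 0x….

VAL = 0x13

[0] flags=0011 → (cmp)
[1] flags=0011 LS?F → skip
[2] flags=0011 MI?F → skip
[3] flags=0000 → (cmp)
[4] flags=0000 GT?T → r0=0x73
[5] flags=0000 LE?F → skip
[6] flags=0000 LS?T → r1=0x13
[7] flags=0010 → (cmp)
[8] flags=0010 HI?T → r3=0x70
[9] flags=0010 LS?F → skip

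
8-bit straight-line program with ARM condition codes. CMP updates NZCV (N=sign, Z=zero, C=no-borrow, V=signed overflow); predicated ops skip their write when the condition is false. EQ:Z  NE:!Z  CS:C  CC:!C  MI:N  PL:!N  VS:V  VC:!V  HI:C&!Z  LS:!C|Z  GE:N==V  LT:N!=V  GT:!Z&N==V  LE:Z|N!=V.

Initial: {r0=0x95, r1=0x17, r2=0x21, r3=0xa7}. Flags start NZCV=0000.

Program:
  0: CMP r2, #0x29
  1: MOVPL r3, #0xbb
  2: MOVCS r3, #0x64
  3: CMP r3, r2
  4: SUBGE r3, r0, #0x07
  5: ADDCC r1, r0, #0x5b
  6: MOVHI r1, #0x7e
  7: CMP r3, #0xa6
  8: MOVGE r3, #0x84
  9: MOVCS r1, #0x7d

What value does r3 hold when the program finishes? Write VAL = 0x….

[0] flags=1000 → (cmp)
[1] flags=1000 PL?F → skip
[2] flags=1000 CS?F → skip
[3] flags=1010 → (cmp)
[4] flags=1010 GE?F → skip
[5] flags=1010 CC?F → skip
[6] flags=1010 HI?T → r1=0x7e
[7] flags=0010 → (cmp)
[8] flags=0010 GE?T → r3=0x84
[9] flags=0010 CS?T → r1=0x7d

VAL = 0x84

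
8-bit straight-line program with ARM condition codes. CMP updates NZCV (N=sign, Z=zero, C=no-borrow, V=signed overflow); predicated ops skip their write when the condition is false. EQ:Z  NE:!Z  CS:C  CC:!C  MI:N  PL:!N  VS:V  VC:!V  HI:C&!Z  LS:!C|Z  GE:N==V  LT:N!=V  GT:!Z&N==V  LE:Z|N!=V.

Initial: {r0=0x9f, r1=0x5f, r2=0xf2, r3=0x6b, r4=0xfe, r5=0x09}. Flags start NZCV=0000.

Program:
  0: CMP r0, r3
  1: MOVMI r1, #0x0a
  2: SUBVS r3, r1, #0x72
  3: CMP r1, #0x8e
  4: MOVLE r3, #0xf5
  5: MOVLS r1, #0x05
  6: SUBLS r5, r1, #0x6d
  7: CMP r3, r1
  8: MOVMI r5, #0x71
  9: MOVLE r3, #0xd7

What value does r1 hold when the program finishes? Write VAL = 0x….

0: ✓ CMP  NZCV=0011
1: · MOVMI
2: ✓ SUBVS  r3←0xed
3: ✓ CMP  NZCV=1001
4: · MOVLE
5: ✓ MOVLS  r1←0x05
6: ✓ SUBLS  r5←0x98
7: ✓ CMP  NZCV=1010
8: ✓ MOVMI  r5←0x71
9: ✓ MOVLE  r3←0xd7

VAL = 0x05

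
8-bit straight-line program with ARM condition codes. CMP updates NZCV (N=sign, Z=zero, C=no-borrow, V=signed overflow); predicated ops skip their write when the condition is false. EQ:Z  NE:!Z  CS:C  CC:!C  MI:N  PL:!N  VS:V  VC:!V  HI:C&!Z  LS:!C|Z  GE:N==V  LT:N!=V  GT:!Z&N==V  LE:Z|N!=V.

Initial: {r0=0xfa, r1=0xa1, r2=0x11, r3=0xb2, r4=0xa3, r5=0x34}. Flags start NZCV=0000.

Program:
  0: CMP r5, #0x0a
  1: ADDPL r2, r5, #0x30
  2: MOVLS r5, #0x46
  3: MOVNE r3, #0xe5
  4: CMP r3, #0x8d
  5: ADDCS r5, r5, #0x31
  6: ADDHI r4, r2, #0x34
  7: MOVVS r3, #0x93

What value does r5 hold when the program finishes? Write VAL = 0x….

[0] flags=0010 → (cmp)
[1] flags=0010 PL?T → r2=0x64
[2] flags=0010 LS?F → skip
[3] flags=0010 NE?T → r3=0xe5
[4] flags=0010 → (cmp)
[5] flags=0010 CS?T → r5=0x65
[6] flags=0010 HI?T → r4=0x98
[7] flags=0010 VS?F → skip

VAL = 0x65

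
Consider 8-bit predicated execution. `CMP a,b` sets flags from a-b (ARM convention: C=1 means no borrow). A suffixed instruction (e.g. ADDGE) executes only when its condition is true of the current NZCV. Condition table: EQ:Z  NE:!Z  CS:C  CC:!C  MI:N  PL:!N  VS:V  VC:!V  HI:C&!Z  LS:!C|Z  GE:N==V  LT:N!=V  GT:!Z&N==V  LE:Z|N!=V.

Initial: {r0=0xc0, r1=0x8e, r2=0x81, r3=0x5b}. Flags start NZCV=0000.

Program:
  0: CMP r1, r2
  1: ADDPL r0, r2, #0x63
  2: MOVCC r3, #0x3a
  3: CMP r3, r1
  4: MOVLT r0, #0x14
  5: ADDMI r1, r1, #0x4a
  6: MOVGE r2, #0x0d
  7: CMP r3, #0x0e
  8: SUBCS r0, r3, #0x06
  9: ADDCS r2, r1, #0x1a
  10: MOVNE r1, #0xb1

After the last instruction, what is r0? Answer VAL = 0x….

[0] flags=0010 → (cmp)
[1] flags=0010 PL?T → r0=0xe4
[2] flags=0010 CC?F → skip
[3] flags=1001 → (cmp)
[4] flags=1001 LT?F → skip
[5] flags=1001 MI?T → r1=0xd8
[6] flags=1001 GE?T → r2=0x0d
[7] flags=0010 → (cmp)
[8] flags=0010 CS?T → r0=0x55
[9] flags=0010 CS?T → r2=0xf2
[10] flags=0010 NE?T → r1=0xb1

VAL = 0x55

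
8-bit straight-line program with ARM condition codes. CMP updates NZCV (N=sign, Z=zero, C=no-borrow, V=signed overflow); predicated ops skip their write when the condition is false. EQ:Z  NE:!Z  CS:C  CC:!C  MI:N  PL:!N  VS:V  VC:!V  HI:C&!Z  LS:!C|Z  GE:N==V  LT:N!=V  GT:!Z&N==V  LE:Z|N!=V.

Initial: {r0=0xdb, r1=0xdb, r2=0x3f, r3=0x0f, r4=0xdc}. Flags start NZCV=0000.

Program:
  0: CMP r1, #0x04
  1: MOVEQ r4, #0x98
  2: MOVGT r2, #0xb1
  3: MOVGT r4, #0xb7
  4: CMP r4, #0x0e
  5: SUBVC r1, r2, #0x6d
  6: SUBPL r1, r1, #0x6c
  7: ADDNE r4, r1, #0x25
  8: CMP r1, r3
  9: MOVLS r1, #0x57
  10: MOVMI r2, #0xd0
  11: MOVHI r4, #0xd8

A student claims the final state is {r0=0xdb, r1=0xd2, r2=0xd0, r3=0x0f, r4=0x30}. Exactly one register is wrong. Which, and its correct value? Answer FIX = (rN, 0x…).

FIX = (r4, 0xd8)

[0] flags=1010 → (cmp)
[1] flags=1010 EQ?F → skip
[2] flags=1010 GT?F → skip
[3] flags=1010 GT?F → skip
[4] flags=1010 → (cmp)
[5] flags=1010 VC?T → r1=0xd2
[6] flags=1010 PL?F → skip
[7] flags=1010 NE?T → r4=0xf7
[8] flags=1010 → (cmp)
[9] flags=1010 LS?F → skip
[10] flags=1010 MI?T → r2=0xd0
[11] flags=1010 HI?T → r4=0xd8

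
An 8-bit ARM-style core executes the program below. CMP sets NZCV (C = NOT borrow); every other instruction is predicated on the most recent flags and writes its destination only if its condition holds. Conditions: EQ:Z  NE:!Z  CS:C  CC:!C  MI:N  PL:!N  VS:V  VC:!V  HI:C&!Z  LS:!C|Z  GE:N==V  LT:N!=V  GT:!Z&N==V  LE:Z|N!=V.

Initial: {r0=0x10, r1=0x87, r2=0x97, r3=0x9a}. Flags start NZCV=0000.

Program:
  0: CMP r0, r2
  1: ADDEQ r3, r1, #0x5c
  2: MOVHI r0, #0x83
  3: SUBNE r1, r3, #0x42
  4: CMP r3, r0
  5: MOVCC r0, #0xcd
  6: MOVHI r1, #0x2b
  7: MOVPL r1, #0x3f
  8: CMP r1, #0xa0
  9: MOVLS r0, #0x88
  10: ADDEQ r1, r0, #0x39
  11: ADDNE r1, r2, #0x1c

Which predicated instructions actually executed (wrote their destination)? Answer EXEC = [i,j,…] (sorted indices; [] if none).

EXEC = [3,6,9,11]

0: ✓ CMP  NZCV=0000
1: · ADDEQ
2: · MOVHI
3: ✓ SUBNE  r1←0x58
4: ✓ CMP  NZCV=1010
5: · MOVCC
6: ✓ MOVHI  r1←0x2b
7: · MOVPL
8: ✓ CMP  NZCV=1001
9: ✓ MOVLS  r0←0x88
10: · ADDEQ
11: ✓ ADDNE  r1←0xb3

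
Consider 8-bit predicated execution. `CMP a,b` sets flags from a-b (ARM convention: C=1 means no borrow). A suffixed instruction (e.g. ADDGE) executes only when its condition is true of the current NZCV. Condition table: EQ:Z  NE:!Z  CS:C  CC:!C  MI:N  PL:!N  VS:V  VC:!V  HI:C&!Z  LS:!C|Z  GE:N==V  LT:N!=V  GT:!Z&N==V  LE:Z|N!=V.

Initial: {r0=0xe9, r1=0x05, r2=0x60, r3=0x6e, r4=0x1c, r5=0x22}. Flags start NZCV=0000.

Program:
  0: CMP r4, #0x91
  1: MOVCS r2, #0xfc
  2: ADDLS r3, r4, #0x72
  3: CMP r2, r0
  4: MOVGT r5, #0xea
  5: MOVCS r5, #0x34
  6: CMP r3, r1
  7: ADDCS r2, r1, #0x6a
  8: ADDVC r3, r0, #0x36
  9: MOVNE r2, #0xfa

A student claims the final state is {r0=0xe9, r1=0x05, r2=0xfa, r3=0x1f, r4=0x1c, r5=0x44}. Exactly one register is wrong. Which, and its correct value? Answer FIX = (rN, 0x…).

0: ✓ CMP  NZCV=1001
1: · MOVCS
2: ✓ ADDLS  r3←0x8e
3: ✓ CMP  NZCV=0000
4: ✓ MOVGT  r5←0xea
5: · MOVCS
6: ✓ CMP  NZCV=1010
7: ✓ ADDCS  r2←0x6f
8: ✓ ADDVC  r3←0x1f
9: ✓ MOVNE  r2←0xfa

FIX = (r5, 0xea)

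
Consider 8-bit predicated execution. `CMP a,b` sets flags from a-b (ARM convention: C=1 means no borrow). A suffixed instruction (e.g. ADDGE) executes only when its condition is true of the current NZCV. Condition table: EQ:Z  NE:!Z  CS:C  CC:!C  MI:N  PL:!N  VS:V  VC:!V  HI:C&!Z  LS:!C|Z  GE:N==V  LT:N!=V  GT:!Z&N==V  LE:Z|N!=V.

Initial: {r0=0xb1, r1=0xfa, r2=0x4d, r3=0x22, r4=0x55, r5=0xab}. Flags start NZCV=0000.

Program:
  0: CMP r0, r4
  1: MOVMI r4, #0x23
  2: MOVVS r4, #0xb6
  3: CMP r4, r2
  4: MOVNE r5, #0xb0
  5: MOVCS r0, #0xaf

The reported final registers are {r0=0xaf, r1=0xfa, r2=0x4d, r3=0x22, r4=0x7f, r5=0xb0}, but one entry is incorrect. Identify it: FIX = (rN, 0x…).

0: ✓ CMP  NZCV=0011
1: · MOVMI
2: ✓ MOVVS  r4←0xb6
3: ✓ CMP  NZCV=0011
4: ✓ MOVNE  r5←0xb0
5: ✓ MOVCS  r0←0xaf

FIX = (r4, 0xb6)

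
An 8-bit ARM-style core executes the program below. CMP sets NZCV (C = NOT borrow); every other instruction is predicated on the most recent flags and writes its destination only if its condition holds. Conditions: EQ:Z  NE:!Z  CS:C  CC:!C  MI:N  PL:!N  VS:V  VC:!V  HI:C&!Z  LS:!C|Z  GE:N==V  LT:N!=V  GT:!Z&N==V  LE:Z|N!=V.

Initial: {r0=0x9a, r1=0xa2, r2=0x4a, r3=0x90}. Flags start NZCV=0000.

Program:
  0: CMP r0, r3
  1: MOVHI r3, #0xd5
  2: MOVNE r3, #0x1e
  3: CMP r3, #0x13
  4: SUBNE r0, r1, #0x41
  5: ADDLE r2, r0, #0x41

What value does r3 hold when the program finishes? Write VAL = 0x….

0: ✓ CMP  NZCV=0010
1: ✓ MOVHI  r3←0xd5
2: ✓ MOVNE  r3←0x1e
3: ✓ CMP  NZCV=0010
4: ✓ SUBNE  r0←0x61
5: · ADDLE

VAL = 0x1e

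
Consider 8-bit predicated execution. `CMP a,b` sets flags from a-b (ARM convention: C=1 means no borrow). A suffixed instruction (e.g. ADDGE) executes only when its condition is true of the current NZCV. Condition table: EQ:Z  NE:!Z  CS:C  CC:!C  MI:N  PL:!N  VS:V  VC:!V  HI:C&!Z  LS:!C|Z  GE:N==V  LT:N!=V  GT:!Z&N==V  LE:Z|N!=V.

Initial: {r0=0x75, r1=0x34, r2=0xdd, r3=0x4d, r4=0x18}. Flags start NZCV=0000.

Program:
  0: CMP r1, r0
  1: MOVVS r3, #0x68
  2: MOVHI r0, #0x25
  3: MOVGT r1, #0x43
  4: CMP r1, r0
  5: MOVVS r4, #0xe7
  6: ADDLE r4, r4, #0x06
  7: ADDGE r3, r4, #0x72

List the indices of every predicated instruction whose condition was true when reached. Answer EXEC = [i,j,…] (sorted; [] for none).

EXEC = [6]

0: ✓ CMP  NZCV=1000
1: · MOVVS
2: · MOVHI
3: · MOVGT
4: ✓ CMP  NZCV=1000
5: · MOVVS
6: ✓ ADDLE  r4←0x1e
7: · ADDGE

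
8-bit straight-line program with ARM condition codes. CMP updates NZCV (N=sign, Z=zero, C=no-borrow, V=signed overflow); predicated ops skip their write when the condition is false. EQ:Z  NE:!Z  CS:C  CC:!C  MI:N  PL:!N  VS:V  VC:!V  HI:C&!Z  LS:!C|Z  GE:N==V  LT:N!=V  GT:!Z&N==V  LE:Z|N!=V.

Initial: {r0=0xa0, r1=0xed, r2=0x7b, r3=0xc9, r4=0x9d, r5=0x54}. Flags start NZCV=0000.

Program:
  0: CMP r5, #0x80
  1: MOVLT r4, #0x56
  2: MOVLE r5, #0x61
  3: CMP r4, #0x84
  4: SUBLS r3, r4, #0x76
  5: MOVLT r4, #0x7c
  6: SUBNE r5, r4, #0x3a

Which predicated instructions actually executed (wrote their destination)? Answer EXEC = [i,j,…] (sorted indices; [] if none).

[0] flags=1001 → (cmp)
[1] flags=1001 LT?F → skip
[2] flags=1001 LE?F → skip
[3] flags=0010 → (cmp)
[4] flags=0010 LS?F → skip
[5] flags=0010 LT?F → skip
[6] flags=0010 NE?T → r5=0x63

EXEC = [6]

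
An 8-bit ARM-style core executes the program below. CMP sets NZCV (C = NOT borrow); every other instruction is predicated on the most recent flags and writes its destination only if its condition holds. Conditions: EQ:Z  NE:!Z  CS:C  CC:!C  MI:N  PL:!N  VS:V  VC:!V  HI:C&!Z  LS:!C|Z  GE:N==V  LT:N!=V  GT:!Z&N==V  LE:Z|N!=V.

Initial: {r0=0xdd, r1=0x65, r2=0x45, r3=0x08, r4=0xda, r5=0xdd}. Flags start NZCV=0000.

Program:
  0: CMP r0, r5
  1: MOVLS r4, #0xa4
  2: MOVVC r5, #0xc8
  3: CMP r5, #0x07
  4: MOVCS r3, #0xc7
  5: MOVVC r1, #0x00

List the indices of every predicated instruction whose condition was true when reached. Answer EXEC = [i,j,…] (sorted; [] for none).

EXEC = [1,2,4,5]

[0] flags=0110 → (cmp)
[1] flags=0110 LS?T → r4=0xa4
[2] flags=0110 VC?T → r5=0xc8
[3] flags=1010 → (cmp)
[4] flags=1010 CS?T → r3=0xc7
[5] flags=1010 VC?T → r1=0x00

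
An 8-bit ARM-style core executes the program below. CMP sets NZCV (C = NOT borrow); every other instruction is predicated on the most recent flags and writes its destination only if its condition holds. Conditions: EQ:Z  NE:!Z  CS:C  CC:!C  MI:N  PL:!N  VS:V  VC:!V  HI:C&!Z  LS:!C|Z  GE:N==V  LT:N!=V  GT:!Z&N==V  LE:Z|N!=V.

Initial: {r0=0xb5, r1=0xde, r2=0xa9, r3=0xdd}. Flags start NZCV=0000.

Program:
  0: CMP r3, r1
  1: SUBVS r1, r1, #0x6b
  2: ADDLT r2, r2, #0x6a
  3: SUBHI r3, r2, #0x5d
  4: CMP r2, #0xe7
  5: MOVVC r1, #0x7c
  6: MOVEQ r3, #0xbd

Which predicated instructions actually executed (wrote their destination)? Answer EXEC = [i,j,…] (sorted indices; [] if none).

0: ✓ CMP  NZCV=1000
1: · SUBVS
2: ✓ ADDLT  r2←0x13
3: · SUBHI
4: ✓ CMP  NZCV=0000
5: ✓ MOVVC  r1←0x7c
6: · MOVEQ

EXEC = [2,5]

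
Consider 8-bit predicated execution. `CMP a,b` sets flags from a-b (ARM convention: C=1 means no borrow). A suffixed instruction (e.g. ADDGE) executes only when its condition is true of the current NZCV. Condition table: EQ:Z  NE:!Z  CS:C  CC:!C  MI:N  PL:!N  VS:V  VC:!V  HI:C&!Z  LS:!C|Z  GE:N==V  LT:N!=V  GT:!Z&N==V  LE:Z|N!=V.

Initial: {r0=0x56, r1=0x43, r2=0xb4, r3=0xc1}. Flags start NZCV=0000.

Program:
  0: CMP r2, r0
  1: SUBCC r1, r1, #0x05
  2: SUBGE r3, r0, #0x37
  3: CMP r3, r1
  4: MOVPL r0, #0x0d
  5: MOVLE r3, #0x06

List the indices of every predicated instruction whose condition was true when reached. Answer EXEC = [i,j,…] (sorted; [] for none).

EXEC = [4,5]

[0] flags=0011 → (cmp)
[1] flags=0011 CC?F → skip
[2] flags=0011 GE?F → skip
[3] flags=0011 → (cmp)
[4] flags=0011 PL?T → r0=0x0d
[5] flags=0011 LE?T → r3=0x06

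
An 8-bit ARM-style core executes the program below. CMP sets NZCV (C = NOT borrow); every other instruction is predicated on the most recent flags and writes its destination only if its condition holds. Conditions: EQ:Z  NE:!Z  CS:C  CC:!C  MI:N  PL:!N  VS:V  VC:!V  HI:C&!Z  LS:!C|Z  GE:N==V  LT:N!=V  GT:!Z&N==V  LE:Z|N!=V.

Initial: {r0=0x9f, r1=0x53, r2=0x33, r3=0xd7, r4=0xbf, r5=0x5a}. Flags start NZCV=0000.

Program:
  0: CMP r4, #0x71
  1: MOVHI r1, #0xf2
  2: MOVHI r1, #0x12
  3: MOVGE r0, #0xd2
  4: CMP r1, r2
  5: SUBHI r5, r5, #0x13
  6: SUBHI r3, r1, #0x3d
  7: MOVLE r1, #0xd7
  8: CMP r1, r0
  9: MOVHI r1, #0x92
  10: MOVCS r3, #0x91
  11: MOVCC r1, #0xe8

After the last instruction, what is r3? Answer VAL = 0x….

[0] flags=0011 → (cmp)
[1] flags=0011 HI?T → r1=0xf2
[2] flags=0011 HI?T → r1=0x12
[3] flags=0011 GE?F → skip
[4] flags=1000 → (cmp)
[5] flags=1000 HI?F → skip
[6] flags=1000 HI?F → skip
[7] flags=1000 LE?T → r1=0xd7
[8] flags=0010 → (cmp)
[9] flags=0010 HI?T → r1=0x92
[10] flags=0010 CS?T → r3=0x91
[11] flags=0010 CC?F → skip

VAL = 0x91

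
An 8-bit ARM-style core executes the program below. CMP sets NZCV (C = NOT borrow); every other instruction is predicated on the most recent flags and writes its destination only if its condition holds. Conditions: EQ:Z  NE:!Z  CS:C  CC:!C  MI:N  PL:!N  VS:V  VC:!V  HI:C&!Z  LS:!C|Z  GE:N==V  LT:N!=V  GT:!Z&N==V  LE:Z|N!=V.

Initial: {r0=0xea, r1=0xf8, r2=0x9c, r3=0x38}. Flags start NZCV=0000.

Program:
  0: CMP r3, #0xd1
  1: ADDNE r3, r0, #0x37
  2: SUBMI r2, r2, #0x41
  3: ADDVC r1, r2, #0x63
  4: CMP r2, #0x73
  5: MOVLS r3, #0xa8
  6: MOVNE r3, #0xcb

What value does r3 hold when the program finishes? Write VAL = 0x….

VAL = 0xcb

0: ✓ CMP  NZCV=0000
1: ✓ ADDNE  r3←0x21
2: · SUBMI
3: ✓ ADDVC  r1←0xff
4: ✓ CMP  NZCV=0011
5: · MOVLS
6: ✓ MOVNE  r3←0xcb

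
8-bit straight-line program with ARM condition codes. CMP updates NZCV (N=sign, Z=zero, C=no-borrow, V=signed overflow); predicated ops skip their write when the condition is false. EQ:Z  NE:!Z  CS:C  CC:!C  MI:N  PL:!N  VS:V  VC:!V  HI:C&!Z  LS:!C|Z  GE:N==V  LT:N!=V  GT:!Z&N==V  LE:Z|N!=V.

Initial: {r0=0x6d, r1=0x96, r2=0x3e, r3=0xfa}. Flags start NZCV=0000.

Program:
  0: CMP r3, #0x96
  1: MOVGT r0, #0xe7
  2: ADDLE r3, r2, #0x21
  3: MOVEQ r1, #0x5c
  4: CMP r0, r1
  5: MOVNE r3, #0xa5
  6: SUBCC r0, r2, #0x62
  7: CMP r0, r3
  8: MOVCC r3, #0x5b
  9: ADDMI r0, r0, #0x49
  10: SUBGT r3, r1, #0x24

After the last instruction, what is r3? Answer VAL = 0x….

VAL = 0x72

0: ✓ CMP  NZCV=0010
1: ✓ MOVGT  r0←0xe7
2: · ADDLE
3: · MOVEQ
4: ✓ CMP  NZCV=0010
5: ✓ MOVNE  r3←0xa5
6: · SUBCC
7: ✓ CMP  NZCV=0010
8: · MOVCC
9: · ADDMI
10: ✓ SUBGT  r3←0x72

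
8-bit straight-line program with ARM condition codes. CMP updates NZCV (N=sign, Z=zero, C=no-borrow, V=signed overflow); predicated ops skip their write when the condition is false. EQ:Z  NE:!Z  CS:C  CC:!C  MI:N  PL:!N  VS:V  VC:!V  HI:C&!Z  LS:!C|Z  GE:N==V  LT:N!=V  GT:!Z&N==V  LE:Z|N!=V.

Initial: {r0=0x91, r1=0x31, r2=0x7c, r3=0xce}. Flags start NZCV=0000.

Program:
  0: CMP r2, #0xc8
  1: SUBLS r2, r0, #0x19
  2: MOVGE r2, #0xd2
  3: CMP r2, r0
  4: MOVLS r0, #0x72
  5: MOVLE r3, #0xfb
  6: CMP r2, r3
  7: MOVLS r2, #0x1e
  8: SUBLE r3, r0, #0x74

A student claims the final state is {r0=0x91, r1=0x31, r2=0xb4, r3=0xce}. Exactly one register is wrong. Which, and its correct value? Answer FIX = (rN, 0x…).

[0] flags=1001 → (cmp)
[1] flags=1001 LS?T → r2=0x78
[2] flags=1001 GE?T → r2=0xd2
[3] flags=0010 → (cmp)
[4] flags=0010 LS?F → skip
[5] flags=0010 LE?F → skip
[6] flags=0010 → (cmp)
[7] flags=0010 LS?F → skip
[8] flags=0010 LE?F → skip

FIX = (r2, 0xd2)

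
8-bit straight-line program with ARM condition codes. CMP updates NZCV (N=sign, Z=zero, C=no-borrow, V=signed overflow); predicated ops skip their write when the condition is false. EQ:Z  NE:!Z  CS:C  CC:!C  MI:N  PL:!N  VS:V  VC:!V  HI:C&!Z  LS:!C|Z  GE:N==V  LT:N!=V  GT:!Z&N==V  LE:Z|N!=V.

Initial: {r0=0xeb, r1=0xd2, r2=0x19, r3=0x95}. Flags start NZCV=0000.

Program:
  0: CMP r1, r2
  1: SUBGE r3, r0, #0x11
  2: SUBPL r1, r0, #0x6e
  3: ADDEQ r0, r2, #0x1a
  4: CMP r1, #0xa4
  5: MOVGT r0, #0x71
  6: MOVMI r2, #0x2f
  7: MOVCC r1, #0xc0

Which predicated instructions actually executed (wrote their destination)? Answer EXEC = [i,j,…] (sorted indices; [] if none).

EXEC = [5]

0: ✓ CMP  NZCV=1010
1: · SUBGE
2: · SUBPL
3: · ADDEQ
4: ✓ CMP  NZCV=0010
5: ✓ MOVGT  r0←0x71
6: · MOVMI
7: · MOVCC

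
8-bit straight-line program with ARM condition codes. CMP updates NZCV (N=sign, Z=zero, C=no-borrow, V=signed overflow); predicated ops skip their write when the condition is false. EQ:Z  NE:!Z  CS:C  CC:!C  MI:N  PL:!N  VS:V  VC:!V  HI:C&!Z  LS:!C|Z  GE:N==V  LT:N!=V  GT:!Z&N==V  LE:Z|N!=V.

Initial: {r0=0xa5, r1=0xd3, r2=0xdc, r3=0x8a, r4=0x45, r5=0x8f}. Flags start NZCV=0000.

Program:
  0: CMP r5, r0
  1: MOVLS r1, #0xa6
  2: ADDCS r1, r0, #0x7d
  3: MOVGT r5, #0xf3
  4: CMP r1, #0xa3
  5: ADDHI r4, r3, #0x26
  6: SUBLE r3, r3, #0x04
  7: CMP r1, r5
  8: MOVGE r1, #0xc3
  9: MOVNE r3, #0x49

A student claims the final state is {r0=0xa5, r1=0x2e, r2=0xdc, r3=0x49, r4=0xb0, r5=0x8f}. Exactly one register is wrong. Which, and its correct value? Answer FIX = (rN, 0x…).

[0] flags=1000 → (cmp)
[1] flags=1000 LS?T → r1=0xa6
[2] flags=1000 CS?F → skip
[3] flags=1000 GT?F → skip
[4] flags=0010 → (cmp)
[5] flags=0010 HI?T → r4=0xb0
[6] flags=0010 LE?F → skip
[7] flags=0010 → (cmp)
[8] flags=0010 GE?T → r1=0xc3
[9] flags=0010 NE?T → r3=0x49

FIX = (r1, 0xc3)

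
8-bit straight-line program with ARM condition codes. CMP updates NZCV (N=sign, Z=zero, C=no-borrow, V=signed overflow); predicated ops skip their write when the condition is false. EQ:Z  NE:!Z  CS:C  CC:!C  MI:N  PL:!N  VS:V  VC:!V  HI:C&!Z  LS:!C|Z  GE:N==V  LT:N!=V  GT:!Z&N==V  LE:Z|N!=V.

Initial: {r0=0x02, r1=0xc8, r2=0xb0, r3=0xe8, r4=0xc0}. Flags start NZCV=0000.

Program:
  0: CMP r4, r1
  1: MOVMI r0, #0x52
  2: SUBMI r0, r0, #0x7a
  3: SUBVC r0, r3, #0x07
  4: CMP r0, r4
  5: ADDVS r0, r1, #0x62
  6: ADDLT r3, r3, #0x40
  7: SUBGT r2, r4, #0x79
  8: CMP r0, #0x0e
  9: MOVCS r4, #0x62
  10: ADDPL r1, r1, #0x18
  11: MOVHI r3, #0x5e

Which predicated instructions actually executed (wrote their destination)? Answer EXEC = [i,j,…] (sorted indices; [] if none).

EXEC = [1,2,3,7,9,11]

[0] flags=1000 → (cmp)
[1] flags=1000 MI?T → r0=0x52
[2] flags=1000 MI?T → r0=0xd8
[3] flags=1000 VC?T → r0=0xe1
[4] flags=0010 → (cmp)
[5] flags=0010 VS?F → skip
[6] flags=0010 LT?F → skip
[7] flags=0010 GT?T → r2=0x47
[8] flags=1010 → (cmp)
[9] flags=1010 CS?T → r4=0x62
[10] flags=1010 PL?F → skip
[11] flags=1010 HI?T → r3=0x5e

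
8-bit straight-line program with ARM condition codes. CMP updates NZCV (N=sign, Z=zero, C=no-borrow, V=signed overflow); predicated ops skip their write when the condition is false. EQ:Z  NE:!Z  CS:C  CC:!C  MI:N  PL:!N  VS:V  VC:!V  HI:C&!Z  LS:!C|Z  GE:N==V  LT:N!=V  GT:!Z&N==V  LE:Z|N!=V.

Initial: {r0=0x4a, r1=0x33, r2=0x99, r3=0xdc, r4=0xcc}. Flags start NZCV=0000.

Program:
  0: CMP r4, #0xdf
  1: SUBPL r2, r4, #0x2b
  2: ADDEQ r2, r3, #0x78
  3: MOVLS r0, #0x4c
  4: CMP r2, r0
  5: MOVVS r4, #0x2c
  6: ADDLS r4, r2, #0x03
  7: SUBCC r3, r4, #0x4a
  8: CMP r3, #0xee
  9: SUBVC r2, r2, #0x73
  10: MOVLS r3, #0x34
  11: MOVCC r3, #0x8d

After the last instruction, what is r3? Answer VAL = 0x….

[0] flags=1000 → (cmp)
[1] flags=1000 PL?F → skip
[2] flags=1000 EQ?F → skip
[3] flags=1000 LS?T → r0=0x4c
[4] flags=0011 → (cmp)
[5] flags=0011 VS?T → r4=0x2c
[6] flags=0011 LS?F → skip
[7] flags=0011 CC?F → skip
[8] flags=1000 → (cmp)
[9] flags=1000 VC?T → r2=0x26
[10] flags=1000 LS?T → r3=0x34
[11] flags=1000 CC?T → r3=0x8d

VAL = 0x8d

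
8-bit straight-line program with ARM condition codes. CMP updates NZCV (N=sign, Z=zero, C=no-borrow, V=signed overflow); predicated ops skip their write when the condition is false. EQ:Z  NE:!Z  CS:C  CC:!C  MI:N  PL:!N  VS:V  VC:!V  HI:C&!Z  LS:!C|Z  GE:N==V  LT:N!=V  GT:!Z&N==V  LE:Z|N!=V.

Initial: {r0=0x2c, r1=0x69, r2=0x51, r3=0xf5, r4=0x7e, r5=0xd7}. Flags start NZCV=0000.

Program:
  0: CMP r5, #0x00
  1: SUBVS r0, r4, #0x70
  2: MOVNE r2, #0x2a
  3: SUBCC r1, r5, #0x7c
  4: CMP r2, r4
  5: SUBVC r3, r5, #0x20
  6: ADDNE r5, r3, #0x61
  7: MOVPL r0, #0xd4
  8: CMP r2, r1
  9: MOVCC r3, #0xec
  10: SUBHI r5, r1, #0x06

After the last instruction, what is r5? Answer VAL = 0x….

VAL = 0x18

[0] flags=1010 → (cmp)
[1] flags=1010 VS?F → skip
[2] flags=1010 NE?T → r2=0x2a
[3] flags=1010 CC?F → skip
[4] flags=1000 → (cmp)
[5] flags=1000 VC?T → r3=0xb7
[6] flags=1000 NE?T → r5=0x18
[7] flags=1000 PL?F → skip
[8] flags=1000 → (cmp)
[9] flags=1000 CC?T → r3=0xec
[10] flags=1000 HI?F → skip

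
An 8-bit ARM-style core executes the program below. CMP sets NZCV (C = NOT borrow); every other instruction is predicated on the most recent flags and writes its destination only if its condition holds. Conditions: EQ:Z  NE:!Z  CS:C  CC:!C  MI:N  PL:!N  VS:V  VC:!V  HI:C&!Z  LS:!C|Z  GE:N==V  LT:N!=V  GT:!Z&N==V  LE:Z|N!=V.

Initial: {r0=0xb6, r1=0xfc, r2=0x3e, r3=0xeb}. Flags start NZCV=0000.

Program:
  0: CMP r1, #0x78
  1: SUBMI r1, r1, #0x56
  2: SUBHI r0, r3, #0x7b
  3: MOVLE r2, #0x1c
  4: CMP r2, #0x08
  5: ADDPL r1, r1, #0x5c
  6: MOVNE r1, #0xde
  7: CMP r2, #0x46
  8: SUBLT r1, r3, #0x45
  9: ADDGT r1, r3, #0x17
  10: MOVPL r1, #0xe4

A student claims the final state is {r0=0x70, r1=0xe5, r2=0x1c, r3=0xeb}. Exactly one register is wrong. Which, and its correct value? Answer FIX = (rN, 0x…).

0: ✓ CMP  NZCV=1010
1: ✓ SUBMI  r1←0xa6
2: ✓ SUBHI  r0←0x70
3: ✓ MOVLE  r2←0x1c
4: ✓ CMP  NZCV=0010
5: ✓ ADDPL  r1←0x02
6: ✓ MOVNE  r1←0xde
7: ✓ CMP  NZCV=1000
8: ✓ SUBLT  r1←0xa6
9: · ADDGT
10: · MOVPL

FIX = (r1, 0xa6)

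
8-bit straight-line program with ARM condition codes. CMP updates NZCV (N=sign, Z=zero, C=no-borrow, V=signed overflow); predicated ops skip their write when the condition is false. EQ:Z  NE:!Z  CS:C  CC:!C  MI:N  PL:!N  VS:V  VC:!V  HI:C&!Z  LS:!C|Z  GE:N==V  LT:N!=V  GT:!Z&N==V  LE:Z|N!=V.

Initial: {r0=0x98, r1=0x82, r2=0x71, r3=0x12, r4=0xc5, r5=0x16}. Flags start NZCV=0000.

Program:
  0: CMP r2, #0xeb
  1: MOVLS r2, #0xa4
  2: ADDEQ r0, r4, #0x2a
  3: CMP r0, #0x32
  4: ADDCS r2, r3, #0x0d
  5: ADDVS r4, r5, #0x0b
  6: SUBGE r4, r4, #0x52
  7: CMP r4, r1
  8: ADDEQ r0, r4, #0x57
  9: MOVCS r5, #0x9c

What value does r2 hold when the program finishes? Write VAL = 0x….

VAL = 0x1f

[0] flags=1001 → (cmp)
[1] flags=1001 LS?T → r2=0xa4
[2] flags=1001 EQ?F → skip
[3] flags=0011 → (cmp)
[4] flags=0011 CS?T → r2=0x1f
[5] flags=0011 VS?T → r4=0x21
[6] flags=0011 GE?F → skip
[7] flags=1001 → (cmp)
[8] flags=1001 EQ?F → skip
[9] flags=1001 CS?F → skip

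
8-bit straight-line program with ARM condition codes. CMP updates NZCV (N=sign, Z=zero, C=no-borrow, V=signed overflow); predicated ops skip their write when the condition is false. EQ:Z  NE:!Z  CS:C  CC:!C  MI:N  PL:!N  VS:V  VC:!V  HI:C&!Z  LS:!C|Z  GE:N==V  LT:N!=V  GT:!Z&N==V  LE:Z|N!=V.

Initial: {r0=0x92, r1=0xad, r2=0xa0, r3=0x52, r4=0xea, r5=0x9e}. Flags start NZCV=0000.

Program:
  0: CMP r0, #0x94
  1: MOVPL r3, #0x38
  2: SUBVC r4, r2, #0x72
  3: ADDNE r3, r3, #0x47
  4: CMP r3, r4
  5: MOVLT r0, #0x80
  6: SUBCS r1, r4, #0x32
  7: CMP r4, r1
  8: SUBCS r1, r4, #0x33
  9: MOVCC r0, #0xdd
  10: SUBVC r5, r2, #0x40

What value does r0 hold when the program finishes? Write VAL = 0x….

0: ✓ CMP  NZCV=1000
1: · MOVPL
2: ✓ SUBVC  r4←0x2e
3: ✓ ADDNE  r3←0x99
4: ✓ CMP  NZCV=0011
5: ✓ MOVLT  r0←0x80
6: ✓ SUBCS  r1←0xfc
7: ✓ CMP  NZCV=0000
8: · SUBCS
9: ✓ MOVCC  r0←0xdd
10: ✓ SUBVC  r5←0x60

VAL = 0xdd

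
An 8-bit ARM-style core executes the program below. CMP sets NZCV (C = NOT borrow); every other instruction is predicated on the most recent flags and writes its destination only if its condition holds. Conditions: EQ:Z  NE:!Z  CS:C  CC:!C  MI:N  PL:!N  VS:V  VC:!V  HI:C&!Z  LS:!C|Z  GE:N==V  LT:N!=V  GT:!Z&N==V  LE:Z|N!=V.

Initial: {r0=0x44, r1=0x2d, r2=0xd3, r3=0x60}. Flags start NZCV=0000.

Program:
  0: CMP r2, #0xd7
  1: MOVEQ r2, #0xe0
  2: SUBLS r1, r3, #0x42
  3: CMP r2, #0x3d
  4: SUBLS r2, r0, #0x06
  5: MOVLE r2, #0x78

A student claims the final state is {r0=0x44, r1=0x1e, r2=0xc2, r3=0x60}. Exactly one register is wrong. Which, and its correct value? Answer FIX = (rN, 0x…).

FIX = (r2, 0x78)

0: ✓ CMP  NZCV=1000
1: · MOVEQ
2: ✓ SUBLS  r1←0x1e
3: ✓ CMP  NZCV=1010
4: · SUBLS
5: ✓ MOVLE  r2←0x78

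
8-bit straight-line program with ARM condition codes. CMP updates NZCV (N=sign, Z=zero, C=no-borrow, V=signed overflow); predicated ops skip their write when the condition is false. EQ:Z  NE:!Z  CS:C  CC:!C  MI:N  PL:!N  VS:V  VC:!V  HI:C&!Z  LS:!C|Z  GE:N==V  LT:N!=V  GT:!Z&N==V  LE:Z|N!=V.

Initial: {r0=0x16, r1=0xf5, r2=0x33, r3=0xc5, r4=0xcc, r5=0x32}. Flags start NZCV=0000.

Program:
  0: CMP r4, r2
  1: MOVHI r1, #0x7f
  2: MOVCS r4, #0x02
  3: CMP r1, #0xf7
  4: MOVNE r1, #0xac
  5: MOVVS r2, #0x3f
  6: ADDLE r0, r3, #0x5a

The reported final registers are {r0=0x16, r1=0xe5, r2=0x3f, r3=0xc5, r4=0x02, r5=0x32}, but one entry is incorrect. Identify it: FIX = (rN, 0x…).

0: ✓ CMP  NZCV=1010
1: ✓ MOVHI  r1←0x7f
2: ✓ MOVCS  r4←0x02
3: ✓ CMP  NZCV=1001
4: ✓ MOVNE  r1←0xac
5: ✓ MOVVS  r2←0x3f
6: · ADDLE

FIX = (r1, 0xac)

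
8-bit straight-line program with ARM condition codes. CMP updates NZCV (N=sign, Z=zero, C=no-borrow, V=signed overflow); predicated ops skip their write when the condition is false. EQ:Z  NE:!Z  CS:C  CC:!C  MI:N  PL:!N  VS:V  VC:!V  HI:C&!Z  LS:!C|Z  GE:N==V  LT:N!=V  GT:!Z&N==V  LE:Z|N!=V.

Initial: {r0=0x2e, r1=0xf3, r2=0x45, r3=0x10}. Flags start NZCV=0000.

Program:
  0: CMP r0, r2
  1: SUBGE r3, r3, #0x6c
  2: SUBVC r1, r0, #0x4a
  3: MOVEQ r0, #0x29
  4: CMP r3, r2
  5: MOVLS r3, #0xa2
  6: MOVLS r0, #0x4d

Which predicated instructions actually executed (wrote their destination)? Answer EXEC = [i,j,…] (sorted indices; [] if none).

[0] flags=1000 → (cmp)
[1] flags=1000 GE?F → skip
[2] flags=1000 VC?T → r1=0xe4
[3] flags=1000 EQ?F → skip
[4] flags=1000 → (cmp)
[5] flags=1000 LS?T → r3=0xa2
[6] flags=1000 LS?T → r0=0x4d

EXEC = [2,5,6]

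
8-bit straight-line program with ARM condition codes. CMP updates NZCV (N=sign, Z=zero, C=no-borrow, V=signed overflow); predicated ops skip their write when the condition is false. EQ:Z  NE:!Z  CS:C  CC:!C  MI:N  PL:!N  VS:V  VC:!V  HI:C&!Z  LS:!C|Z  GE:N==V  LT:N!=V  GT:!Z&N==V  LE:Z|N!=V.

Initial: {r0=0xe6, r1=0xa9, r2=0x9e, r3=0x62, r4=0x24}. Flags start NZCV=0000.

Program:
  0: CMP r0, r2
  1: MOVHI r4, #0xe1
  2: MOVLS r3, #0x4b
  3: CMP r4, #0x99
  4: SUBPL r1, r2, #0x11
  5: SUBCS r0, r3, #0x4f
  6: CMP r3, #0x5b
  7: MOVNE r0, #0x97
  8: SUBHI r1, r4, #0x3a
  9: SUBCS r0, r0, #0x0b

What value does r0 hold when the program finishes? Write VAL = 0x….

VAL = 0x8c

0: ✓ CMP  NZCV=0010
1: ✓ MOVHI  r4←0xe1
2: · MOVLS
3: ✓ CMP  NZCV=0010
4: ✓ SUBPL  r1←0x8d
5: ✓ SUBCS  r0←0x13
6: ✓ CMP  NZCV=0010
7: ✓ MOVNE  r0←0x97
8: ✓ SUBHI  r1←0xa7
9: ✓ SUBCS  r0←0x8c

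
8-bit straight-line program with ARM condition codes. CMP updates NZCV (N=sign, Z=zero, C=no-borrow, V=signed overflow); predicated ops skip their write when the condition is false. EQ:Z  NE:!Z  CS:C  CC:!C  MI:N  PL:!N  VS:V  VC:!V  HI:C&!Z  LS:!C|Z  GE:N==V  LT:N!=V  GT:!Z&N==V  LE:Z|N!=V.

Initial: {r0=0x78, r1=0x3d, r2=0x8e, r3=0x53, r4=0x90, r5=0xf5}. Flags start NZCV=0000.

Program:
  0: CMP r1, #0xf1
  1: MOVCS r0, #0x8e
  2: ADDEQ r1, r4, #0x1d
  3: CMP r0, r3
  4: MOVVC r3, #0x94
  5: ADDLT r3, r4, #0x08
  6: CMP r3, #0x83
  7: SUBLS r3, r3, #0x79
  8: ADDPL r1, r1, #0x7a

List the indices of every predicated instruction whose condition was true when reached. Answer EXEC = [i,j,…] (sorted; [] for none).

[0] flags=0000 → (cmp)
[1] flags=0000 CS?F → skip
[2] flags=0000 EQ?F → skip
[3] flags=0010 → (cmp)
[4] flags=0010 VC?T → r3=0x94
[5] flags=0010 LT?F → skip
[6] flags=0010 → (cmp)
[7] flags=0010 LS?F → skip
[8] flags=0010 PL?T → r1=0xb7

EXEC = [4,8]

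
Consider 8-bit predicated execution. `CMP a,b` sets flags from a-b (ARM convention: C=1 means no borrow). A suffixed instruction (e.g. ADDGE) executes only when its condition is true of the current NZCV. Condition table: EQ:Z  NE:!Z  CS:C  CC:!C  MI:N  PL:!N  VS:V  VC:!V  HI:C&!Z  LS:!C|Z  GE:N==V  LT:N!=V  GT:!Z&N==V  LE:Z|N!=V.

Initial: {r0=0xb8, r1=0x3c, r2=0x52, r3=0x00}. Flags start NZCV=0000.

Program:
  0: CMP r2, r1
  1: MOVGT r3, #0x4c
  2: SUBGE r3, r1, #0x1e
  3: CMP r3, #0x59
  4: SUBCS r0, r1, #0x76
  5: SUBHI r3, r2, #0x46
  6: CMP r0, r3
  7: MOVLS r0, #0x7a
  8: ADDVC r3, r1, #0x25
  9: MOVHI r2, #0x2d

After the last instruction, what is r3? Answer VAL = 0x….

[0] flags=0010 → (cmp)
[1] flags=0010 GT?T → r3=0x4c
[2] flags=0010 GE?T → r3=0x1e
[3] flags=1000 → (cmp)
[4] flags=1000 CS?F → skip
[5] flags=1000 HI?F → skip
[6] flags=1010 → (cmp)
[7] flags=1010 LS?F → skip
[8] flags=1010 VC?T → r3=0x61
[9] flags=1010 HI?T → r2=0x2d

VAL = 0x61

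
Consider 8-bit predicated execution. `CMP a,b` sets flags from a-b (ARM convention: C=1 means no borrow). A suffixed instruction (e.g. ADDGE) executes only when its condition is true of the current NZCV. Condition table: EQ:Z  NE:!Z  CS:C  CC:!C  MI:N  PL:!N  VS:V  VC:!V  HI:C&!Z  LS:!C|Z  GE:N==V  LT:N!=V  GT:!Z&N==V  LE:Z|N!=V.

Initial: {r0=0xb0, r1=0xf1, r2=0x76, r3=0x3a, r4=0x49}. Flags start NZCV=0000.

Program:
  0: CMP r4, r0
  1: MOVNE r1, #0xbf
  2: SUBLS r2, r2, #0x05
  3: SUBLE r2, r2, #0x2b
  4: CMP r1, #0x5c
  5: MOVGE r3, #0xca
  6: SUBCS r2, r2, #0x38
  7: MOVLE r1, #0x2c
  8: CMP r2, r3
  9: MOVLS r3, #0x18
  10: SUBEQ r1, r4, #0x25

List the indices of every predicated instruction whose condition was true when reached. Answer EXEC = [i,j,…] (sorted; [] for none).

EXEC = [1,2,6,7,9]

[0] flags=1001 → (cmp)
[1] flags=1001 NE?T → r1=0xbf
[2] flags=1001 LS?T → r2=0x71
[3] flags=1001 LE?F → skip
[4] flags=0011 → (cmp)
[5] flags=0011 GE?F → skip
[6] flags=0011 CS?T → r2=0x39
[7] flags=0011 LE?T → r1=0x2c
[8] flags=1000 → (cmp)
[9] flags=1000 LS?T → r3=0x18
[10] flags=1000 EQ?F → skip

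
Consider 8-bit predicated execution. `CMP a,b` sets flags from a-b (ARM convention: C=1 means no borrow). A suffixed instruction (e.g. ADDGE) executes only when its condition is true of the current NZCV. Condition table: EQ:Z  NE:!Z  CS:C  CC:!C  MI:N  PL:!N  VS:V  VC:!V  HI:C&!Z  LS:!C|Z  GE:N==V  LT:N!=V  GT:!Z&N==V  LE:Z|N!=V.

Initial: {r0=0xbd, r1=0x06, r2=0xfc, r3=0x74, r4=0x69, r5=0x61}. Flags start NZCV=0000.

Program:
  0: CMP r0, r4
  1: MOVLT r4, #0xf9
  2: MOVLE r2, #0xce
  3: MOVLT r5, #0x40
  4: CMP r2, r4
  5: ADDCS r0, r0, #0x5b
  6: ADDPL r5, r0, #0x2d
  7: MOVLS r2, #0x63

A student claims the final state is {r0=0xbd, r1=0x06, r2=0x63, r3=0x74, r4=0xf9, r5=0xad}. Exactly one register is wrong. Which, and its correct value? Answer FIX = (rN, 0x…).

0: ✓ CMP  NZCV=0011
1: ✓ MOVLT  r4←0xf9
2: ✓ MOVLE  r2←0xce
3: ✓ MOVLT  r5←0x40
4: ✓ CMP  NZCV=1000
5: · ADDCS
6: · ADDPL
7: ✓ MOVLS  r2←0x63

FIX = (r5, 0x40)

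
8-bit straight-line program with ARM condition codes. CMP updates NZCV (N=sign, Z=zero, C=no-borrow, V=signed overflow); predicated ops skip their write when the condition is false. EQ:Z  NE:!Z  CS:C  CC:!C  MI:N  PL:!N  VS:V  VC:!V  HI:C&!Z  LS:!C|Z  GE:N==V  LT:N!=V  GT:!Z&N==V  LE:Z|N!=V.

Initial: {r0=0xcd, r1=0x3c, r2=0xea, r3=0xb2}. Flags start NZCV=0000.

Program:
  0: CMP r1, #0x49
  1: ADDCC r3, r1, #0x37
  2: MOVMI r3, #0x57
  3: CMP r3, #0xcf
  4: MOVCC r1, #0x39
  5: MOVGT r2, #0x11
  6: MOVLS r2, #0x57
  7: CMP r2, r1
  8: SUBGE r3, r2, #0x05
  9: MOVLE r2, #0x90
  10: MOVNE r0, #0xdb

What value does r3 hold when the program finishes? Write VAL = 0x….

[0] flags=1000 → (cmp)
[1] flags=1000 CC?T → r3=0x73
[2] flags=1000 MI?T → r3=0x57
[3] flags=1001 → (cmp)
[4] flags=1001 CC?T → r1=0x39
[5] flags=1001 GT?T → r2=0x11
[6] flags=1001 LS?T → r2=0x57
[7] flags=0010 → (cmp)
[8] flags=0010 GE?T → r3=0x52
[9] flags=0010 LE?F → skip
[10] flags=0010 NE?T → r0=0xdb

VAL = 0x52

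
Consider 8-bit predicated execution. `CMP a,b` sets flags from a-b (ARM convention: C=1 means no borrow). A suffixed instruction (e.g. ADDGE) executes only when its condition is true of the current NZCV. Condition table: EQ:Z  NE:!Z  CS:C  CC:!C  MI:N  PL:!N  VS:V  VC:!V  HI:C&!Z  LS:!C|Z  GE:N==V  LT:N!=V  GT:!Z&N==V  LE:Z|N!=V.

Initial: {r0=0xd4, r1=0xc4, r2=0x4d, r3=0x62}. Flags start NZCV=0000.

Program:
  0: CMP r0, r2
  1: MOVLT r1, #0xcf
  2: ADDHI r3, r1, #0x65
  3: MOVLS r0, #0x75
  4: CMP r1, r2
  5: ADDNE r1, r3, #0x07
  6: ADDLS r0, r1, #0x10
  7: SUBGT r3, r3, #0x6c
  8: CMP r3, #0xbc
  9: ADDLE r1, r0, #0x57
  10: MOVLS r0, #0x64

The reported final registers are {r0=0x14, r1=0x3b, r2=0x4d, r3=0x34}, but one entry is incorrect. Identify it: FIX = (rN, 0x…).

0: ✓ CMP  NZCV=1010
1: ✓ MOVLT  r1←0xcf
2: ✓ ADDHI  r3←0x34
3: · MOVLS
4: ✓ CMP  NZCV=1010
5: ✓ ADDNE  r1←0x3b
6: · ADDLS
7: · SUBGT
8: ✓ CMP  NZCV=0000
9: · ADDLE
10: ✓ MOVLS  r0←0x64

FIX = (r0, 0x64)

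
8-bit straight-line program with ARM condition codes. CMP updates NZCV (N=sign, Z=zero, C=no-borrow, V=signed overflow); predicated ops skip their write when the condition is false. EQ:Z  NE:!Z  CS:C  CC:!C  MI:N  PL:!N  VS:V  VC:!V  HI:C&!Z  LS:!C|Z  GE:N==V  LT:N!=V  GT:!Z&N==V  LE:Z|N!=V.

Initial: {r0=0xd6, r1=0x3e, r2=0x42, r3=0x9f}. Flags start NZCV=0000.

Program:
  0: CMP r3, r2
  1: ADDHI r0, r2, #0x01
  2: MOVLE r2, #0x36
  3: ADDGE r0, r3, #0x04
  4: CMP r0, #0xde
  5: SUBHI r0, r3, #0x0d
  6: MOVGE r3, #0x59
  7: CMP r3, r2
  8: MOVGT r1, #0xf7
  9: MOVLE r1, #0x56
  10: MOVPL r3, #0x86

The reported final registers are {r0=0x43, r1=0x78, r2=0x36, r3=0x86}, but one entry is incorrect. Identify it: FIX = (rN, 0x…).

0: ✓ CMP  NZCV=0011
1: ✓ ADDHI  r0←0x43
2: ✓ MOVLE  r2←0x36
3: · ADDGE
4: ✓ CMP  NZCV=0000
5: · SUBHI
6: ✓ MOVGE  r3←0x59
7: ✓ CMP  NZCV=0010
8: ✓ MOVGT  r1←0xf7
9: · MOVLE
10: ✓ MOVPL  r3←0x86

FIX = (r1, 0xf7)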